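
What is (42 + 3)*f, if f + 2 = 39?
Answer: 1665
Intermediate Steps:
f = 37 (f = -2 + 39 = 37)
(42 + 3)*f = (42 + 3)*37 = 45*37 = 1665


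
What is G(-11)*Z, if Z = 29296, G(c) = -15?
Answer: -439440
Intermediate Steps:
G(-11)*Z = -15*29296 = -439440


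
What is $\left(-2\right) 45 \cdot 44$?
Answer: $-3960$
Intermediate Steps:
$\left(-2\right) 45 \cdot 44 = \left(-90\right) 44 = -3960$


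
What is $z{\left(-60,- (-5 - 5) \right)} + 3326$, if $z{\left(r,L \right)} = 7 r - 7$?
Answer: $2899$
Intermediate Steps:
$z{\left(r,L \right)} = -7 + 7 r$
$z{\left(-60,- (-5 - 5) \right)} + 3326 = \left(-7 + 7 \left(-60\right)\right) + 3326 = \left(-7 - 420\right) + 3326 = -427 + 3326 = 2899$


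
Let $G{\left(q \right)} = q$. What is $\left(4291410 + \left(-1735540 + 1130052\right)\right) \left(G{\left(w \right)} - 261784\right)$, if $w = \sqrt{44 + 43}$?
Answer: $-964915404848 + 3685922 \sqrt{87} \approx -9.6488 \cdot 10^{11}$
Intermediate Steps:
$w = \sqrt{87} \approx 9.3274$
$\left(4291410 + \left(-1735540 + 1130052\right)\right) \left(G{\left(w \right)} - 261784\right) = \left(4291410 + \left(-1735540 + 1130052\right)\right) \left(\sqrt{87} - 261784\right) = \left(4291410 - 605488\right) \left(-261784 + \sqrt{87}\right) = 3685922 \left(-261784 + \sqrt{87}\right) = -964915404848 + 3685922 \sqrt{87}$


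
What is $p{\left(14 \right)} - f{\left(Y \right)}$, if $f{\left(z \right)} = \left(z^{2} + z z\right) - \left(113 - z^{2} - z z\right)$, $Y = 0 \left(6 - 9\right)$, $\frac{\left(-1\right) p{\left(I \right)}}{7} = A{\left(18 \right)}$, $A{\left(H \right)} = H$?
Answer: $-13$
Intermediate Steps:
$p{\left(I \right)} = -126$ ($p{\left(I \right)} = \left(-7\right) 18 = -126$)
$Y = 0$ ($Y = 0 \left(-3\right) = 0$)
$f{\left(z \right)} = -113 + 4 z^{2}$ ($f{\left(z \right)} = \left(z^{2} + z^{2}\right) + \left(\left(z^{2} + z^{2}\right) - 113\right) = 2 z^{2} + \left(2 z^{2} - 113\right) = 2 z^{2} + \left(-113 + 2 z^{2}\right) = -113 + 4 z^{2}$)
$p{\left(14 \right)} - f{\left(Y \right)} = -126 - \left(-113 + 4 \cdot 0^{2}\right) = -126 - \left(-113 + 4 \cdot 0\right) = -126 - \left(-113 + 0\right) = -126 - -113 = -126 + 113 = -13$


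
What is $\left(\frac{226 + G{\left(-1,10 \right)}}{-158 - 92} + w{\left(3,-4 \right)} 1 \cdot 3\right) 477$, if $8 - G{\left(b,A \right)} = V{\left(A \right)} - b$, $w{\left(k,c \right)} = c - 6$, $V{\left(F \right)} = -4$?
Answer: $- \frac{3690549}{250} \approx -14762.0$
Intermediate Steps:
$w{\left(k,c \right)} = -6 + c$ ($w{\left(k,c \right)} = c - 6 = -6 + c$)
$G{\left(b,A \right)} = 12 + b$ ($G{\left(b,A \right)} = 8 - \left(-4 - b\right) = 8 + \left(4 + b\right) = 12 + b$)
$\left(\frac{226 + G{\left(-1,10 \right)}}{-158 - 92} + w{\left(3,-4 \right)} 1 \cdot 3\right) 477 = \left(\frac{226 + \left(12 - 1\right)}{-158 - 92} + \left(-6 - 4\right) 1 \cdot 3\right) 477 = \left(\frac{226 + 11}{-250} + \left(-10\right) 1 \cdot 3\right) 477 = \left(237 \left(- \frac{1}{250}\right) - 30\right) 477 = \left(- \frac{237}{250} - 30\right) 477 = \left(- \frac{7737}{250}\right) 477 = - \frac{3690549}{250}$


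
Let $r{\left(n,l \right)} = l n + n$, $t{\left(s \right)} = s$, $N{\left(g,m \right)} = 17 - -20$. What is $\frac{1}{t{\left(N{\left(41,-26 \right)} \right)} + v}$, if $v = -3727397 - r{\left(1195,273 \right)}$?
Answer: $- \frac{1}{4054790} \approx -2.4662 \cdot 10^{-7}$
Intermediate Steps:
$N{\left(g,m \right)} = 37$ ($N{\left(g,m \right)} = 17 + 20 = 37$)
$r{\left(n,l \right)} = n + l n$
$v = -4054827$ ($v = -3727397 - 1195 \left(1 + 273\right) = -3727397 - 1195 \cdot 274 = -3727397 - 327430 = -4054827$)
$\frac{1}{t{\left(N{\left(41,-26 \right)} \right)} + v} = \frac{1}{37 - 4054827} = \frac{1}{-4054790} = - \frac{1}{4054790}$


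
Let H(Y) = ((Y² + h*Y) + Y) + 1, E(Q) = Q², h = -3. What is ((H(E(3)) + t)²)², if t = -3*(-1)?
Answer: 20151121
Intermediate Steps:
t = 3
H(Y) = 1 + Y² - 2*Y (H(Y) = ((Y² - 3*Y) + Y) + 1 = (Y² - 2*Y) + 1 = 1 + Y² - 2*Y)
((H(E(3)) + t)²)² = (((1 + (3²)² - 2*3²) + 3)²)² = (((1 + 9² - 2*9) + 3)²)² = (((1 + 81 - 18) + 3)²)² = ((64 + 3)²)² = (67²)² = 4489² = 20151121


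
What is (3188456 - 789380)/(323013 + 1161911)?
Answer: 599769/371231 ≈ 1.6156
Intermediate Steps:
(3188456 - 789380)/(323013 + 1161911) = 2399076/1484924 = 2399076*(1/1484924) = 599769/371231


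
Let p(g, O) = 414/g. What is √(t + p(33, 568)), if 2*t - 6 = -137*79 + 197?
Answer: 4*I*√40062/11 ≈ 72.784*I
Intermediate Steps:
t = -5310 (t = 3 + (-137*79 + 197)/2 = 3 + (-10823 + 197)/2 = 3 + (½)*(-10626) = 3 - 5313 = -5310)
√(t + p(33, 568)) = √(-5310 + 414/33) = √(-5310 + 414*(1/33)) = √(-5310 + 138/11) = √(-58272/11) = 4*I*√40062/11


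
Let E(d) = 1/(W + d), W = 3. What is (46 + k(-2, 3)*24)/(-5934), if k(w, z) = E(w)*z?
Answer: -59/2967 ≈ -0.019885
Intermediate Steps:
E(d) = 1/(3 + d)
k(w, z) = z/(3 + w)
(46 + k(-2, 3)*24)/(-5934) = (46 + (3/(3 - 2))*24)/(-5934) = (46 + (3/1)*24)*(-1/5934) = (46 + (3*1)*24)*(-1/5934) = (46 + 3*24)*(-1/5934) = (46 + 72)*(-1/5934) = 118*(-1/5934) = -59/2967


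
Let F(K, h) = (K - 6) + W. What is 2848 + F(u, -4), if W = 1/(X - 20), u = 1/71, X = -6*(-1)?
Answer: 2824891/994 ≈ 2841.9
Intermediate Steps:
X = 6
u = 1/71 ≈ 0.014085
W = -1/14 (W = 1/(6 - 20) = 1/(-14) = -1/14 ≈ -0.071429)
F(K, h) = -85/14 + K (F(K, h) = (K - 6) - 1/14 = (-6 + K) - 1/14 = -85/14 + K)
2848 + F(u, -4) = 2848 + (-85/14 + 1/71) = 2848 - 6021/994 = 2824891/994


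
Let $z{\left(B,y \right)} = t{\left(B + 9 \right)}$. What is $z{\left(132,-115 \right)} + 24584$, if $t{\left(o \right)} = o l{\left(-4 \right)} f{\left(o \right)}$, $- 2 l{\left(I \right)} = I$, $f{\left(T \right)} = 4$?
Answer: $25712$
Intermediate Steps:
$l{\left(I \right)} = - \frac{I}{2}$
$t{\left(o \right)} = 8 o$ ($t{\left(o \right)} = o \left(\left(- \frac{1}{2}\right) \left(-4\right)\right) 4 = o 2 \cdot 4 = 2 o 4 = 8 o$)
$z{\left(B,y \right)} = 72 + 8 B$ ($z{\left(B,y \right)} = 8 \left(B + 9\right) = 8 \left(9 + B\right) = 72 + 8 B$)
$z{\left(132,-115 \right)} + 24584 = \left(72 + 8 \cdot 132\right) + 24584 = \left(72 + 1056\right) + 24584 = 1128 + 24584 = 25712$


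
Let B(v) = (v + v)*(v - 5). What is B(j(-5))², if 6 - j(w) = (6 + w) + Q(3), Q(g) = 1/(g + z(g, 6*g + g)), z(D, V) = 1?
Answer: 361/64 ≈ 5.6406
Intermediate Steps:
Q(g) = 1/(1 + g) (Q(g) = 1/(g + 1) = 1/(1 + g))
j(w) = -¼ - w (j(w) = 6 - ((6 + w) + 1/(1 + 3)) = 6 - ((6 + w) + 1/4) = 6 - ((6 + w) + ¼) = 6 - (25/4 + w) = 6 + (-25/4 - w) = -¼ - w)
B(v) = 2*v*(-5 + v) (B(v) = (2*v)*(-5 + v) = 2*v*(-5 + v))
B(j(-5))² = (2*(-¼ - 1*(-5))*(-5 + (-¼ - 1*(-5))))² = (2*(-¼ + 5)*(-5 + (-¼ + 5)))² = (2*(19/4)*(-5 + 19/4))² = (2*(19/4)*(-¼))² = (-19/8)² = 361/64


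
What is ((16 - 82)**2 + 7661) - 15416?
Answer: -3399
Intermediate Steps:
((16 - 82)**2 + 7661) - 15416 = ((-66)**2 + 7661) - 15416 = (4356 + 7661) - 15416 = 12017 - 15416 = -3399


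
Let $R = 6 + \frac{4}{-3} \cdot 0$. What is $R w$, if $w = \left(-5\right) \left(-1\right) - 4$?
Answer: $6$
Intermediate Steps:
$w = 1$ ($w = 5 - 4 = 1$)
$R = 6$ ($R = 6 + 4 \left(- \frac{1}{3}\right) 0 = 6 - 0 = 6 + 0 = 6$)
$R w = 6 \cdot 1 = 6$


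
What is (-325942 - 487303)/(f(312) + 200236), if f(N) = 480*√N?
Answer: -40710231455/10005642724 + 48794700*√78/2501410681 ≈ -3.8964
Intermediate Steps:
(-325942 - 487303)/(f(312) + 200236) = (-325942 - 487303)/(480*√312 + 200236) = -813245/(480*(2*√78) + 200236) = -813245/(960*√78 + 200236) = -813245/(200236 + 960*√78)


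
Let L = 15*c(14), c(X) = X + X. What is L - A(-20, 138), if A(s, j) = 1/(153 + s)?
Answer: 55859/133 ≈ 419.99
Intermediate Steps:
c(X) = 2*X
L = 420 (L = 15*(2*14) = 15*28 = 420)
L - A(-20, 138) = 420 - 1/(153 - 20) = 420 - 1/133 = 55859/133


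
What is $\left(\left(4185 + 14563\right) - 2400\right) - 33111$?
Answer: $-16763$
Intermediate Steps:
$\left(\left(4185 + 14563\right) - 2400\right) - 33111 = \left(18748 - 2400\right) - 33111 = 16348 - 33111 = -16763$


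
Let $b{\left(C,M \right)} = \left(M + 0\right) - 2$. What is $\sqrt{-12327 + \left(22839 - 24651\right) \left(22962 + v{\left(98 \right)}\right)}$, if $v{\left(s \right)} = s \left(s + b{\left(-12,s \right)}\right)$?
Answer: $3 i \sqrt{8452135} \approx 8721.8 i$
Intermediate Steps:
$b{\left(C,M \right)} = -2 + M$ ($b{\left(C,M \right)} = M - 2 = -2 + M$)
$v{\left(s \right)} = s \left(-2 + 2 s\right)$ ($v{\left(s \right)} = s \left(s + \left(-2 + s\right)\right) = s \left(-2 + 2 s\right)$)
$\sqrt{-12327 + \left(22839 - 24651\right) \left(22962 + v{\left(98 \right)}\right)} = \sqrt{-12327 + \left(22839 - 24651\right) \left(22962 + 2 \cdot 98 \left(-1 + 98\right)\right)} = \sqrt{-12327 - 1812 \left(22962 + 2 \cdot 98 \cdot 97\right)} = \sqrt{-12327 - 1812 \left(22962 + 19012\right)} = \sqrt{-12327 - 76056888} = \sqrt{-76069215} = 3 i \sqrt{8452135}$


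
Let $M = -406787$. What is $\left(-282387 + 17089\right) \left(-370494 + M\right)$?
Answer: $206211094738$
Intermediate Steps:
$\left(-282387 + 17089\right) \left(-370494 + M\right) = \left(-282387 + 17089\right) \left(-370494 - 406787\right) = \left(-265298\right) \left(-777281\right) = 206211094738$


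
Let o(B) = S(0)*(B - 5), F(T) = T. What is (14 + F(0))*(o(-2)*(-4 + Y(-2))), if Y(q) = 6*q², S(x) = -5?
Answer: 9800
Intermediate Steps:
o(B) = 25 - 5*B (o(B) = -5*(B - 5) = -5*(-5 + B) = 25 - 5*B)
(14 + F(0))*(o(-2)*(-4 + Y(-2))) = (14 + 0)*((25 - 5*(-2))*(-4 + 6*(-2)²)) = 14*((25 + 10)*(-4 + 6*4)) = 14*(35*(-4 + 24)) = 14*(35*20) = 14*700 = 9800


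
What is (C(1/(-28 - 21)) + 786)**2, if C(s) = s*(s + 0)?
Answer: 3561474772969/5764801 ≈ 6.1780e+5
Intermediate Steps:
C(s) = s**2 (C(s) = s*s = s**2)
(C(1/(-28 - 21)) + 786)**2 = ((1/(-28 - 21))**2 + 786)**2 = ((1/(-49))**2 + 786)**2 = ((-1/49)**2 + 786)**2 = (1/2401 + 786)**2 = (1887187/2401)**2 = 3561474772969/5764801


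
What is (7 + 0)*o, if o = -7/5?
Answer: -49/5 ≈ -9.8000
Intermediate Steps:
o = -7/5 (o = -7*⅕ = -7/5 ≈ -1.4000)
(7 + 0)*o = (7 + 0)*(-7/5) = 7*(-7/5) = -49/5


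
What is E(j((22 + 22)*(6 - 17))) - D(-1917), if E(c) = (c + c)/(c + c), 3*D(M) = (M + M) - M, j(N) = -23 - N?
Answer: 640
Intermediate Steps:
D(M) = M/3 (D(M) = ((M + M) - M)/3 = (2*M - M)/3 = M/3)
E(c) = 1 (E(c) = (2*c)/((2*c)) = (2*c)*(1/(2*c)) = 1)
E(j((22 + 22)*(6 - 17))) - D(-1917) = 1 - (-1917)/3 = 1 - 1*(-639) = 1 + 639 = 640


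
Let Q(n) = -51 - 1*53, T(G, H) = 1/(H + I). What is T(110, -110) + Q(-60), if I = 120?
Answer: -1039/10 ≈ -103.90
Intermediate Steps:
T(G, H) = 1/(120 + H) (T(G, H) = 1/(H + 120) = 1/(120 + H))
Q(n) = -104 (Q(n) = -51 - 53 = -104)
T(110, -110) + Q(-60) = 1/(120 - 110) - 104 = 1/10 - 104 = ⅒ - 104 = -1039/10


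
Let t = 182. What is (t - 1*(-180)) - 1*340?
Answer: 22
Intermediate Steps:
(t - 1*(-180)) - 1*340 = (182 - 1*(-180)) - 1*340 = (182 + 180) - 340 = 362 - 340 = 22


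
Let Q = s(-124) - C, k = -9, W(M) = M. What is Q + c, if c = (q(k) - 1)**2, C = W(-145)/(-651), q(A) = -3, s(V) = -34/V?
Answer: 20899/1302 ≈ 16.051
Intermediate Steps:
C = 145/651 (C = -145/(-651) = -145*(-1/651) = 145/651 ≈ 0.22273)
Q = 67/1302 (Q = -34/(-124) - 1*145/651 = -34*(-1/124) - 145/651 = 17/62 - 145/651 = 67/1302 ≈ 0.051459)
c = 16 (c = (-3 - 1)**2 = (-4)**2 = 16)
Q + c = 67/1302 + 16 = 20899/1302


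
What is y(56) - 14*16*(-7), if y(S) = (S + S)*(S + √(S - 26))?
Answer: 7840 + 112*√30 ≈ 8453.5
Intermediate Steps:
y(S) = 2*S*(S + √(-26 + S)) (y(S) = (2*S)*(S + √(-26 + S)) = 2*S*(S + √(-26 + S)))
y(56) - 14*16*(-7) = 2*56*(56 + √(-26 + 56)) - 14*16*(-7) = 2*56*(56 + √30) - 224*(-7) = (6272 + 112*√30) + 1568 = 7840 + 112*√30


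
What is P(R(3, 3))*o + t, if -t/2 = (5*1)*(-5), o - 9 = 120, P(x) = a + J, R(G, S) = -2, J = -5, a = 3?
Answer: -208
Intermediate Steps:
P(x) = -2 (P(x) = 3 - 5 = -2)
o = 129 (o = 9 + 120 = 129)
t = 50 (t = -2*5*1*(-5) = -10*(-5) = -2*(-25) = 50)
P(R(3, 3))*o + t = -2*129 + 50 = -258 + 50 = -208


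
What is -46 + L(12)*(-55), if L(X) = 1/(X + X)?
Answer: -1159/24 ≈ -48.292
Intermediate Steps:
L(X) = 1/(2*X)
-46 + L(12)*(-55) = -46 + ((½)/12)*(-55) = -46 + ((½)*(1/12))*(-55) = -46 + (1/24)*(-55) = -46 - 55/24 = -1159/24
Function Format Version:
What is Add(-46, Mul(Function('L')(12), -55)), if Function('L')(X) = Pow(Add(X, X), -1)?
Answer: Rational(-1159, 24) ≈ -48.292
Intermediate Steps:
Function('L')(X) = Mul(Rational(1, 2), Pow(X, -1)) (Function('L')(X) = Pow(Mul(2, X), -1) = Mul(Rational(1, 2), Pow(X, -1)))
Add(-46, Mul(Function('L')(12), -55)) = Add(-46, Mul(Mul(Rational(1, 2), Pow(12, -1)), -55)) = Add(-46, Mul(Mul(Rational(1, 2), Rational(1, 12)), -55)) = Add(-46, Mul(Rational(1, 24), -55)) = Add(-46, Rational(-55, 24)) = Rational(-1159, 24)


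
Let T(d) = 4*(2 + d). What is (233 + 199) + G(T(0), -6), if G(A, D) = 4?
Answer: 436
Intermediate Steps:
T(d) = 8 + 4*d
(233 + 199) + G(T(0), -6) = (233 + 199) + 4 = 432 + 4 = 436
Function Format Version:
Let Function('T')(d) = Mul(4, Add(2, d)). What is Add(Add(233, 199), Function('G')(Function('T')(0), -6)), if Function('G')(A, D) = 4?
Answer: 436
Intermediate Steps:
Function('T')(d) = Add(8, Mul(4, d))
Add(Add(233, 199), Function('G')(Function('T')(0), -6)) = Add(Add(233, 199), 4) = Add(432, 4) = 436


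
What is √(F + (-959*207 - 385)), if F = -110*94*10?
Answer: I*√302298 ≈ 549.82*I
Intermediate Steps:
F = -103400 (F = -10340*10 = -103400)
√(F + (-959*207 - 385)) = √(-103400 + (-959*207 - 385)) = √(-103400 + (-198513 - 385)) = √(-103400 - 198898) = √(-302298) = I*√302298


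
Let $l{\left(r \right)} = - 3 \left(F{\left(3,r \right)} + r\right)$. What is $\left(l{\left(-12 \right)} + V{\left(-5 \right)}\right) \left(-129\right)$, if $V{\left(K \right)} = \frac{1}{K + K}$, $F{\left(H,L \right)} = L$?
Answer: $- \frac{92751}{10} \approx -9275.1$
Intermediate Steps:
$V{\left(K \right)} = \frac{1}{2 K}$
$l{\left(r \right)} = - 6 r$ ($l{\left(r \right)} = - 3 \left(r + r\right) = - 3 \cdot 2 r = - 6 r$)
$\left(l{\left(-12 \right)} + V{\left(-5 \right)}\right) \left(-129\right) = \left(\left(-6\right) \left(-12\right) + \frac{1}{2 \left(-5\right)}\right) \left(-129\right) = \left(72 + \frac{1}{2} \left(- \frac{1}{5}\right)\right) \left(-129\right) = \left(72 - \frac{1}{10}\right) \left(-129\right) = \frac{719}{10} \left(-129\right) = - \frac{92751}{10}$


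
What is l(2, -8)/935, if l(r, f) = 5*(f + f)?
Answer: -16/187 ≈ -0.085562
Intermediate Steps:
l(r, f) = 10*f (l(r, f) = 5*(2*f) = 10*f)
l(2, -8)/935 = (10*(-8))/935 = -80*1/935 = -16/187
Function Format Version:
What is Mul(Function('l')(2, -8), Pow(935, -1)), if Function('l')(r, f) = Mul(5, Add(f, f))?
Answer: Rational(-16, 187) ≈ -0.085562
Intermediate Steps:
Function('l')(r, f) = Mul(10, f) (Function('l')(r, f) = Mul(5, Mul(2, f)) = Mul(10, f))
Mul(Function('l')(2, -8), Pow(935, -1)) = Mul(Mul(10, -8), Pow(935, -1)) = Mul(-80, Rational(1, 935)) = Rational(-16, 187)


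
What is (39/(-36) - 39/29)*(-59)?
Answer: 49855/348 ≈ 143.26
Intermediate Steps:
(39/(-36) - 39/29)*(-59) = (39*(-1/36) - 39*1/29)*(-59) = (-13/12 - 39/29)*(-59) = -845/348*(-59) = 49855/348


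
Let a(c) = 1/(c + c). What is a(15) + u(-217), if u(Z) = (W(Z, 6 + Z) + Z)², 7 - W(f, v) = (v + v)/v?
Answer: 1348321/30 ≈ 44944.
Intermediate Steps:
a(c) = 1/(2*c)
W(f, v) = 5 (W(f, v) = 7 - (v + v)/v = 7 - 2*v/v = 7 - 1*2 = 7 - 2 = 5)
u(Z) = (5 + Z)²
a(15) + u(-217) = (½)/15 + (5 - 217)² = (½)*(1/15) + (-212)² = 1/30 + 44944 = 1348321/30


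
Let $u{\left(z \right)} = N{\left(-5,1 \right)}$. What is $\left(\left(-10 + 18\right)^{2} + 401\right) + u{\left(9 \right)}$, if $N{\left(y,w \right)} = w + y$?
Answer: $461$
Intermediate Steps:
$u{\left(z \right)} = -4$ ($u{\left(z \right)} = 1 - 5 = -4$)
$\left(\left(-10 + 18\right)^{2} + 401\right) + u{\left(9 \right)} = \left(\left(-10 + 18\right)^{2} + 401\right) - 4 = \left(8^{2} + 401\right) - 4 = \left(64 + 401\right) - 4 = 465 - 4 = 461$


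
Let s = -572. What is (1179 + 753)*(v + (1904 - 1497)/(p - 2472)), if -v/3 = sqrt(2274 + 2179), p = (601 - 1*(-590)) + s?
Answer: -786324/1853 - 5796*sqrt(4453) ≈ -3.8720e+5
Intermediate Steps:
p = 619 (p = (601 - 1*(-590)) - 572 = (601 + 590) - 572 = 1191 - 572 = 619)
v = -3*sqrt(4453) (v = -3*sqrt(2274 + 2179) = -3*sqrt(4453) ≈ -200.19)
(1179 + 753)*(v + (1904 - 1497)/(p - 2472)) = (1179 + 753)*(-3*sqrt(4453) + (1904 - 1497)/(619 - 2472)) = 1932*(-3*sqrt(4453) + 407/(-1853)) = 1932*(-3*sqrt(4453) + 407*(-1/1853)) = 1932*(-3*sqrt(4453) - 407/1853) = 1932*(-407/1853 - 3*sqrt(4453)) = -786324/1853 - 5796*sqrt(4453)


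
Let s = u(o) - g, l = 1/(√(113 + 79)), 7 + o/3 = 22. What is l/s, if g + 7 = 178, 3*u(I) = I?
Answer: -√3/3744 ≈ -0.00046262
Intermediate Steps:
o = 45 (o = -21 + 3*22 = -21 + 66 = 45)
u(I) = I/3
g = 171 (g = -7 + 178 = 171)
l = √3/24 (l = 1/(√192) = 1/(8*√3) = √3/24 ≈ 0.072169)
s = -156 (s = (⅓)*45 - 1*171 = 15 - 171 = -156)
l/s = (√3/24)/(-156) = (√3/24)*(-1/156) = -√3/3744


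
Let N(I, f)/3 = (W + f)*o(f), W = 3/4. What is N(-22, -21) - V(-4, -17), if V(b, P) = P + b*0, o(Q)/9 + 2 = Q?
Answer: 50369/4 ≈ 12592.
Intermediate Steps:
o(Q) = -18 + 9*Q
W = ¾ (W = 3*(¼) = ¾ ≈ 0.75000)
V(b, P) = P (V(b, P) = P + 0 = P)
N(I, f) = 3*(-18 + 9*f)*(¾ + f) (N(I, f) = 3*((¾ + f)*(-18 + 9*f)) = 3*((-18 + 9*f)*(¾ + f)) = 3*(-18 + 9*f)*(¾ + f))
N(-22, -21) - V(-4, -17) = 27*(-2 - 21)*(3 + 4*(-21))/4 - 1*(-17) = (27/4)*(-23)*(3 - 84) + 17 = (27/4)*(-23)*(-81) + 17 = 50301/4 + 17 = 50369/4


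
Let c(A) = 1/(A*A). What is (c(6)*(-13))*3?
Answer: -13/12 ≈ -1.0833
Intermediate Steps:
c(A) = A**(-2) (c(A) = 1/(A**2) = A**(-2))
(c(6)*(-13))*3 = (-13/6**2)*3 = ((1/36)*(-13))*3 = -13/36*3 = -13/12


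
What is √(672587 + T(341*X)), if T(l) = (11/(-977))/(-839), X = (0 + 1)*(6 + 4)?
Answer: 2*√112979988615320854/819703 ≈ 820.11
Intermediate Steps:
X = 10 (X = 1*10 = 10)
T(l) = 11/819703 (T(l) = (11*(-1/977))*(-1/839) = -11/977*(-1/839) = 11/819703)
√(672587 + T(341*X)) = √(672587 + 11/819703) = √(551321581672/819703) = 2*√112979988615320854/819703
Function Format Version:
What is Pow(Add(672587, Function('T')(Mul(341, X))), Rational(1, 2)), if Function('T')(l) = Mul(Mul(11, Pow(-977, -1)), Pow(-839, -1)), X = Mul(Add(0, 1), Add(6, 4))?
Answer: Mul(Rational(2, 819703), Pow(112979988615320854, Rational(1, 2))) ≈ 820.11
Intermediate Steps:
X = 10 (X = Mul(1, 10) = 10)
Function('T')(l) = Rational(11, 819703) (Function('T')(l) = Mul(Mul(11, Rational(-1, 977)), Rational(-1, 839)) = Mul(Rational(-11, 977), Rational(-1, 839)) = Rational(11, 819703))
Pow(Add(672587, Function('T')(Mul(341, X))), Rational(1, 2)) = Pow(Add(672587, Rational(11, 819703)), Rational(1, 2)) = Pow(Rational(551321581672, 819703), Rational(1, 2)) = Mul(Rational(2, 819703), Pow(112979988615320854, Rational(1, 2)))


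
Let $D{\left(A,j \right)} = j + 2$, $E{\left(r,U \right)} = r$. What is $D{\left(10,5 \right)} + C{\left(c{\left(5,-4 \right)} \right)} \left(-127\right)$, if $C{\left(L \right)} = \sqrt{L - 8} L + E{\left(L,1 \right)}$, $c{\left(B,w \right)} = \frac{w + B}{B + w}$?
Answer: $-120 - 127 i \sqrt{7} \approx -120.0 - 336.01 i$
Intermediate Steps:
$D{\left(A,j \right)} = 2 + j$
$c{\left(B,w \right)} = 1$ ($c{\left(B,w \right)} = \frac{B + w}{B + w} = 1$)
$C{\left(L \right)} = L + L \sqrt{-8 + L}$ ($C{\left(L \right)} = \sqrt{L - 8} L + L = \sqrt{-8 + L} L + L = L \sqrt{-8 + L} + L = L + L \sqrt{-8 + L}$)
$D{\left(10,5 \right)} + C{\left(c{\left(5,-4 \right)} \right)} \left(-127\right) = \left(2 + 5\right) + 1 \left(1 + \sqrt{-8 + 1}\right) \left(-127\right) = 7 + 1 \left(1 + \sqrt{-7}\right) \left(-127\right) = 7 + 1 \left(1 + i \sqrt{7}\right) \left(-127\right) = 7 + \left(1 + i \sqrt{7}\right) \left(-127\right) = 7 - \left(127 + 127 i \sqrt{7}\right) = -120 - 127 i \sqrt{7}$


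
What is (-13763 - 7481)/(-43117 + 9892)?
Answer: 21244/33225 ≈ 0.63940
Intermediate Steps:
(-13763 - 7481)/(-43117 + 9892) = -21244/(-33225) = -21244*(-1/33225) = 21244/33225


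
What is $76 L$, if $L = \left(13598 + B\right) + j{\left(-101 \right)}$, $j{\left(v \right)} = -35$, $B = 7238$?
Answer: $1580876$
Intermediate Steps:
$L = 20801$ ($L = \left(13598 + 7238\right) - 35 = 20836 - 35 = 20801$)
$76 L = 76 \cdot 20801 = 1580876$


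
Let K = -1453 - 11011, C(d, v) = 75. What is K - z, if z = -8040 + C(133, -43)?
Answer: -4499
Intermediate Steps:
z = -7965 (z = -8040 + 75 = -7965)
K = -12464
K - z = -12464 - 1*(-7965) = -12464 + 7965 = -4499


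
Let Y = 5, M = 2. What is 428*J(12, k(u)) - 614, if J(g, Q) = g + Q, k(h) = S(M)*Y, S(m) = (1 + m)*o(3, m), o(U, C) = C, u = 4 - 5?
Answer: 17362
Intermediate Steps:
u = -1
S(m) = m*(1 + m) (S(m) = (1 + m)*m = m*(1 + m))
k(h) = 30 (k(h) = (2*(1 + 2))*5 = (2*3)*5 = 6*5 = 30)
J(g, Q) = Q + g
428*J(12, k(u)) - 614 = 428*(30 + 12) - 614 = 428*42 - 614 = 17976 - 614 = 17362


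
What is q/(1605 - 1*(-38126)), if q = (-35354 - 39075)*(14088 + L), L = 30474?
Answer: -3316705098/39731 ≈ -83479.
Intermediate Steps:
q = -3316705098 (q = (-35354 - 39075)*(14088 + 30474) = -74429*44562 = -3316705098)
q/(1605 - 1*(-38126)) = -3316705098/(1605 - 1*(-38126)) = -3316705098/(1605 + 38126) = -3316705098/39731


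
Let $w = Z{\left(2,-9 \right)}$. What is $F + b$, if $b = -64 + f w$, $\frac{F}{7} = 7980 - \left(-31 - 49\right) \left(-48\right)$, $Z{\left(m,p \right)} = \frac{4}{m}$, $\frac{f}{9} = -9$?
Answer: $28754$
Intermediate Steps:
$f = -81$ ($f = 9 \left(-9\right) = -81$)
$w = 2$ ($w = \frac{4}{2} = 4 \cdot \frac{1}{2} = 2$)
$F = 28980$ ($F = 7 \left(7980 - \left(-31 - 49\right) \left(-48\right)\right) = 7 \left(7980 - \left(-80\right) \left(-48\right)\right) = 7 \left(7980 - 3840\right) = 7 \cdot 4140 = 28980$)
$b = -226$ ($b = -64 - 162 = -226$)
$F + b = 28980 - 226 = 28754$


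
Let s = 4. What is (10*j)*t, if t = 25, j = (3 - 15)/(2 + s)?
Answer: -500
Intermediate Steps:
j = -2 (j = (3 - 15)/(2 + 4) = -12/6 = -12*⅙ = -2)
(10*j)*t = (10*(-2))*25 = -20*25 = -500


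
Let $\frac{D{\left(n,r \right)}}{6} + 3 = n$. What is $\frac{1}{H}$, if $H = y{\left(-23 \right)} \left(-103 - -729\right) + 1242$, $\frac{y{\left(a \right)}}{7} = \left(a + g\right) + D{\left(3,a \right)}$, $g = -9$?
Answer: $- \frac{1}{138982} \approx -7.1952 \cdot 10^{-6}$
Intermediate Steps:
$D{\left(n,r \right)} = -18 + 6 n$
$y{\left(a \right)} = -63 + 7 a$ ($y{\left(a \right)} = 7 \left(\left(a - 9\right) + \left(-18 + 6 \cdot 3\right)\right) = 7 \left(\left(-9 + a\right) + \left(-18 + 18\right)\right) = 7 \left(\left(-9 + a\right) + 0\right) = 7 \left(-9 + a\right) = -63 + 7 a$)
$H = -138982$ ($H = \left(-63 + 7 \left(-23\right)\right) \left(-103 - -729\right) + 1242 = \left(-63 - 161\right) \left(-103 + 729\right) + 1242 = \left(-224\right) 626 + 1242 = -140224 + 1242 = -138982$)
$\frac{1}{H} = \frac{1}{-138982} = - \frac{1}{138982}$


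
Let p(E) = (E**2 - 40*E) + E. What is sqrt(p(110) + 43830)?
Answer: 2*sqrt(12910) ≈ 227.24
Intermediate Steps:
p(E) = E**2 - 39*E
sqrt(p(110) + 43830) = sqrt(110*(-39 + 110) + 43830) = sqrt(110*71 + 43830) = sqrt(7810 + 43830) = sqrt(51640) = 2*sqrt(12910)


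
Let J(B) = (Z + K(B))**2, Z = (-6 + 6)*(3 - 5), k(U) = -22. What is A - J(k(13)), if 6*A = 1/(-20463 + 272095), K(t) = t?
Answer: -730739327/1509792 ≈ -484.00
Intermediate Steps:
Z = 0 (Z = 0*(-2) = 0)
J(B) = B**2 (J(B) = (0 + B)**2 = B**2)
A = 1/1509792 (A = 1/(6*(-20463 + 272095)) = (1/6)/251632 = (1/6)*(1/251632) = 1/1509792 ≈ 6.6234e-7)
A - J(k(13)) = 1/1509792 - 1*(-22)**2 = 1/1509792 - 1*484 = 1/1509792 - 484 = -730739327/1509792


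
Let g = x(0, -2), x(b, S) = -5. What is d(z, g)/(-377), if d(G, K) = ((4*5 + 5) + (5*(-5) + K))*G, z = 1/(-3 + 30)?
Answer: 5/10179 ≈ 0.00049121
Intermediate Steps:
g = -5
z = 1/27 ≈ 0.037037
d(G, K) = G*K (d(G, K) = ((20 + 5) + (-25 + K))*G = (25 + (-25 + K))*G = K*G = G*K)
d(z, g)/(-377) = ((1/27)*(-5))/(-377) = -5/27*(-1/377) = 5/10179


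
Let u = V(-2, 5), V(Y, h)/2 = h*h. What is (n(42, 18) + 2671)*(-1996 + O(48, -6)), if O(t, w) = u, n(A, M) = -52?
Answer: -5096574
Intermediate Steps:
V(Y, h) = 2*h² (V(Y, h) = 2*(h*h) = 2*h²)
u = 50 (u = 2*5² = 2*25 = 50)
O(t, w) = 50
(n(42, 18) + 2671)*(-1996 + O(48, -6)) = (-52 + 2671)*(-1996 + 50) = 2619*(-1946) = -5096574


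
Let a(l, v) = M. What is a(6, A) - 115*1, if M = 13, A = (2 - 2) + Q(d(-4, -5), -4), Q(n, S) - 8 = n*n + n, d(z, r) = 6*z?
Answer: -102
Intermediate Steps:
Q(n, S) = 8 + n + n² (Q(n, S) = 8 + (n*n + n) = 8 + (n² + n) = 8 + (n + n²) = 8 + n + n²)
A = 560 (A = (2 - 2) + (8 + 6*(-4) + (6*(-4))²) = 0 + (8 - 24 + (-24)²) = 0 + (8 - 24 + 576) = 0 + 560 = 560)
a(l, v) = 13
a(6, A) - 115*1 = 13 - 115*1 = 13 - 115 = -102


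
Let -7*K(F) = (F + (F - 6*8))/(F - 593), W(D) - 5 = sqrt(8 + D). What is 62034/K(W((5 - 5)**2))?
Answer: -2423916516/353 - 247081422*sqrt(2)/353 ≈ -7.8565e+6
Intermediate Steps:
W(D) = 5 + sqrt(8 + D)
K(F) = -(-48 + 2*F)/(7*(-593 + F)) (K(F) = -(F + (F - 6*8))/(7*(F - 593)) = -(F + (F - 48))/(7*(-593 + F)) = -(F + (-48 + F))/(7*(-593 + F)) = -(-48 + 2*F)/(7*(-593 + F)))
62034/K(W((5 - 5)**2)) = 62034/((2*(24 - (5 + sqrt(8 + (5 - 5)**2)))/(7*(-593 + (5 + sqrt(8 + (5 - 5)**2)))))) = 62034/((2*(24 - (5 + sqrt(8 + 0**2)))/(7*(-593 + (5 + sqrt(8 + 0**2)))))) = 62034/((2*(24 - (5 + sqrt(8 + 0)))/(7*(-593 + (5 + sqrt(8 + 0)))))) = 62034/((2*(24 - (5 + sqrt(8)))/(7*(-593 + (5 + sqrt(8)))))) = 62034/((2*(24 - (5 + 2*sqrt(2)))/(7*(-593 + (5 + 2*sqrt(2)))))) = 62034/((2*(24 + (-5 - 2*sqrt(2)))/(7*(-588 + 2*sqrt(2))))) = 62034/((2*(19 - 2*sqrt(2))/(7*(-588 + 2*sqrt(2))))) = 62034*(7*(-588 + 2*sqrt(2))/(2*(19 - 2*sqrt(2)))) = 217119*(-588 + 2*sqrt(2))/(19 - 2*sqrt(2))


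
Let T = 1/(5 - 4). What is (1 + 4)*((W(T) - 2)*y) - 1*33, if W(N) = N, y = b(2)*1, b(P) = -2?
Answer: -23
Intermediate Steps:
y = -2 (y = -2*1 = -2)
T = 1 (T = 1/1 = 1)
(1 + 4)*((W(T) - 2)*y) - 1*33 = (1 + 4)*((1 - 2)*(-2)) - 1*33 = 5*(-1*(-2)) - 33 = 5*2 - 33 = 10 - 33 = -23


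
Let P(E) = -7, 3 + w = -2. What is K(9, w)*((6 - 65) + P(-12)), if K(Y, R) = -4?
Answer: 264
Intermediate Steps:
w = -5 (w = -3 - 2 = -5)
K(9, w)*((6 - 65) + P(-12)) = -4*((6 - 65) - 7) = -4*(-59 - 7) = -4*(-66) = 264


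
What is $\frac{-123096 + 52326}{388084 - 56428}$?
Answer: $- \frac{11795}{55276} \approx -0.21338$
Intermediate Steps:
$\frac{-123096 + 52326}{388084 - 56428} = - \frac{70770}{331656} = \left(-70770\right) \frac{1}{331656} = - \frac{11795}{55276}$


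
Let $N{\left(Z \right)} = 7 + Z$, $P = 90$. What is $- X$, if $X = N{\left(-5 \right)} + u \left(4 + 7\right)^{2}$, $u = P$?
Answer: $-10892$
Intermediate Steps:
$u = 90$
$X = 10892$ ($X = \left(7 - 5\right) + 90 \left(4 + 7\right)^{2} = 2 + 90 \cdot 11^{2} = 2 + 90 \cdot 121 = 2 + 10890 = 10892$)
$- X = \left(-1\right) 10892 = -10892$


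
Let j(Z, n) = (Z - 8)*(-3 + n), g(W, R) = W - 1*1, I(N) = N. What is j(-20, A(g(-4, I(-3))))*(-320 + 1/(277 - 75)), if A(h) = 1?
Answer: -1809892/101 ≈ -17920.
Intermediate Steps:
g(W, R) = -1 + W (g(W, R) = W - 1 = -1 + W)
j(Z, n) = (-8 + Z)*(-3 + n)
j(-20, A(g(-4, I(-3))))*(-320 + 1/(277 - 75)) = (24 - 8*1 - 3*(-20) - 20*1)*(-320 + 1/(277 - 75)) = (24 - 8 + 60 - 20)*(-320 + 1/202) = 56*(-320 + 1/202) = 56*(-64639/202) = -1809892/101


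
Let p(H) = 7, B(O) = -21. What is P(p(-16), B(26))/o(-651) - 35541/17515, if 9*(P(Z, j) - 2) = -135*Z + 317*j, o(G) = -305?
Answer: 2351581/3205245 ≈ 0.73367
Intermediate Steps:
P(Z, j) = 2 - 15*Z + 317*j/9 (P(Z, j) = 2 + (-135*Z + 317*j)/9 = 2 + (-15*Z + 317*j/9) = 2 - 15*Z + 317*j/9)
P(p(-16), B(26))/o(-651) - 35541/17515 = (2 - 15*7 + (317/9)*(-21))/(-305) - 35541/17515 = (2 - 105 - 2219/3)*(-1/305) - 35541*1/17515 = -2528/3*(-1/305) - 35541/17515 = 2528/915 - 35541/17515 = 2351581/3205245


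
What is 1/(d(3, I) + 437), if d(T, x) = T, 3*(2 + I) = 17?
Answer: 1/440 ≈ 0.0022727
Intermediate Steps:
I = 11/3 (I = -2 + (⅓)*17 = -2 + 17/3 = 11/3 ≈ 3.6667)
1/(d(3, I) + 437) = 1/(3 + 437) = 1/440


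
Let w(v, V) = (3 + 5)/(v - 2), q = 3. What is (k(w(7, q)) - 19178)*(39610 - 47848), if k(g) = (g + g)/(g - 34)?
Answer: 4265707796/27 ≈ 1.5799e+8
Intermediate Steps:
w(v, V) = 8/(-2 + v)
k(g) = 2*g/(-34 + g) (k(g) = (2*g)/(-34 + g) = 2*g/(-34 + g))
(k(w(7, q)) - 19178)*(39610 - 47848) = (2*(8/(-2 + 7))/(-34 + 8/(-2 + 7)) - 19178)*(39610 - 47848) = (2*(8/5)/(-34 + 8/5) - 19178)*(-8238) = (2*(8/5)/(-162/5) - 19178)*(-8238) = (2*(8/5)*(-5/162) - 19178)*(-8238) = (-8/81 - 19178)*(-8238) = -1553426/81*(-8238) = 4265707796/27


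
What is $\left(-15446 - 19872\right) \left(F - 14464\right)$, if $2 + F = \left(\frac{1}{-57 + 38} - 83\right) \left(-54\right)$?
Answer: $\frac{6697776156}{19} \approx 3.5251 \cdot 10^{8}$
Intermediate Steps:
$F = \frac{85174}{19}$ ($F = -2 + \left(\frac{1}{-57 + 38} - 83\right) \left(-54\right) = -2 + \left(\frac{1}{-19} - 83\right) \left(-54\right) = -2 + \left(- \frac{1}{19} - 83\right) \left(-54\right) = -2 - - \frac{85212}{19} = -2 + \frac{85212}{19} = \frac{85174}{19} \approx 4482.8$)
$\left(-15446 - 19872\right) \left(F - 14464\right) = \left(-15446 - 19872\right) \left(\frac{85174}{19} - 14464\right) = \left(-35318\right) \left(- \frac{189642}{19}\right) = \frac{6697776156}{19}$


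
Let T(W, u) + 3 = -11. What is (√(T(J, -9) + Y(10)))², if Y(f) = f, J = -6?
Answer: -4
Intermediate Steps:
T(W, u) = -14 (T(W, u) = -3 - 11 = -14)
(√(T(J, -9) + Y(10)))² = (√(-14 + 10))² = (√(-4))² = (2*I)² = -4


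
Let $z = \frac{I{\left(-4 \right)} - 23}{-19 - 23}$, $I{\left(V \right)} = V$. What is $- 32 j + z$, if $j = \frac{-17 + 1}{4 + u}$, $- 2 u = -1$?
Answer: $\frac{14417}{126} \approx 114.42$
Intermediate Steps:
$u = \frac{1}{2}$ ($u = \left(- \frac{1}{2}\right) \left(-1\right) = \frac{1}{2} \approx 0.5$)
$z = \frac{9}{14}$ ($z = \frac{-4 - 23}{-19 - 23} = - \frac{27}{-42} = \left(-27\right) \left(- \frac{1}{42}\right) = \frac{9}{14} \approx 0.64286$)
$j = - \frac{32}{9}$ ($j = \frac{-17 + 1}{4 + \frac{1}{2}} = - \frac{16}{\frac{9}{2}} = \left(-16\right) \frac{2}{9} = - \frac{32}{9} \approx -3.5556$)
$- 32 j + z = \left(-32\right) \left(- \frac{32}{9}\right) + \frac{9}{14} = \frac{1024}{9} + \frac{9}{14} = \frac{14417}{126}$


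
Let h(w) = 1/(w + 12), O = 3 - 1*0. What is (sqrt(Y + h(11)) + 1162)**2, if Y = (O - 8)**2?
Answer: 31056188/23 + 55776*sqrt(23)/23 ≈ 1.3619e+6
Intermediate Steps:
O = 3 (O = 3 + 0 = 3)
h(w) = 1/(12 + w)
Y = 25 (Y = (3 - 8)**2 = (-5)**2 = 25)
(sqrt(Y + h(11)) + 1162)**2 = (sqrt(25 + 1/(12 + 11)) + 1162)**2 = (sqrt(25 + 1/23) + 1162)**2 = (sqrt(576/23) + 1162)**2 = (24*sqrt(23)/23 + 1162)**2 = (1162 + 24*sqrt(23)/23)**2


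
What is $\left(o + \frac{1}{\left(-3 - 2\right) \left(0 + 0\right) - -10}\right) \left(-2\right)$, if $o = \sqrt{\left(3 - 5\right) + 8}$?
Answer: $- \frac{1}{5} - 2 \sqrt{6} \approx -5.099$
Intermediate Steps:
$o = \sqrt{6}$ ($o = \sqrt{-2 + 8} = \sqrt{6} \approx 2.4495$)
$\left(o + \frac{1}{\left(-3 - 2\right) \left(0 + 0\right) - -10}\right) \left(-2\right) = \left(\sqrt{6} + \frac{1}{\left(-3 - 2\right) \left(0 + 0\right) - -10}\right) \left(-2\right) = \left(\sqrt{6} + \frac{1}{\left(-5\right) 0 + 10}\right) \left(-2\right) = \left(\sqrt{6} + \frac{1}{0 + 10}\right) \left(-2\right) = \left(\sqrt{6} + \frac{1}{10}\right) \left(-2\right) = \left(\frac{1}{10} + \sqrt{6}\right) \left(-2\right) = - \frac{1}{5} - 2 \sqrt{6}$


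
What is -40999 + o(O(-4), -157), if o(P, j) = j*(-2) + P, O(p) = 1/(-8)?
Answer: -325481/8 ≈ -40685.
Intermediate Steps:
O(p) = -⅛
o(P, j) = P - 2*j (o(P, j) = -2*j + P = P - 2*j)
-40999 + o(O(-4), -157) = -40999 + (-⅛ - 2*(-157)) = -40999 + (-⅛ + 314) = -40999 + 2511/8 = -325481/8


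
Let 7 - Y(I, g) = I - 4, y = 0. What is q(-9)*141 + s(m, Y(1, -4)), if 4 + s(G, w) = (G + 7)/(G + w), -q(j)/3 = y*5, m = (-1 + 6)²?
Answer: -108/35 ≈ -3.0857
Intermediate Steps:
m = 25 (m = 5² = 25)
q(j) = 0 (q(j) = -0*5 = -3*0 = 0)
Y(I, g) = 11 - I (Y(I, g) = 7 - (I - 4) = 7 - (-4 + I) = 7 + (4 - I) = 11 - I)
s(G, w) = -4 + (7 + G)/(G + w) (s(G, w) = -4 + (G + 7)/(G + w) = -4 + (7 + G)/(G + w))
q(-9)*141 + s(m, Y(1, -4)) = 0*141 + (7 - 4*(11 - 1*1) - 3*25)/(25 + (11 - 1*1)) = 0 + (7 - 4*(11 - 1) - 75)/(25 + (11 - 1)) = 0 + (7 - 4*10 - 75)/(25 + 10) = 0 + (7 - 40 - 75)/35 = 0 + (1/35)*(-108) = 0 - 108/35 = -108/35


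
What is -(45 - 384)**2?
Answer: -114921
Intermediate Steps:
-(45 - 384)**2 = -1*(-339)**2 = -1*114921 = -114921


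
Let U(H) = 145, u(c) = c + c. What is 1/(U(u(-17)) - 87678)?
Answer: -1/87533 ≈ -1.1424e-5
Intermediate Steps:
u(c) = 2*c
1/(U(u(-17)) - 87678) = 1/(145 - 87678) = 1/(-87533) = -1/87533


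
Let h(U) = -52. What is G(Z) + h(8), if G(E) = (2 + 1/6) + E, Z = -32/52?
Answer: -3935/78 ≈ -50.449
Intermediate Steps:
Z = -8/13 (Z = -32*1/52 = -8/13 ≈ -0.61539)
G(E) = 13/6 + E (G(E) = (2 + ⅙) + E = 13/6 + E)
G(Z) + h(8) = (13/6 - 8/13) - 52 = 121/78 - 52 = -3935/78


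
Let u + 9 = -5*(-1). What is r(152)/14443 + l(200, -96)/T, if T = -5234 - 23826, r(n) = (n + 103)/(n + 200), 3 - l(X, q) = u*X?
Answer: -1018747577/36934795040 ≈ -0.027582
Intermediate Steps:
u = -4 (u = -9 - 5*(-1) = -9 + 5 = -4)
l(X, q) = 3 + 4*X (l(X, q) = 3 - (-4)*X = 3 + 4*X)
r(n) = (103 + n)/(200 + n)
T = -29060
r(152)/14443 + l(200, -96)/T = ((103 + 152)/(200 + 152))/14443 + (3 + 4*200)/(-29060) = (255/352)*(1/14443) + (3 + 800)*(-1/29060) = ((1/352)*255)*(1/14443) + 803*(-1/29060) = (255/352)*(1/14443) - 803/29060 = 255/5083936 - 803/29060 = -1018747577/36934795040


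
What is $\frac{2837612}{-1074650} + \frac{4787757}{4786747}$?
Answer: $- \frac{4218883834057}{2572038831775} \approx -1.6403$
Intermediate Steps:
$\frac{2837612}{-1074650} + \frac{4787757}{4786747} = 2837612 \left(- \frac{1}{1074650}\right) + 4787757 \cdot \frac{1}{4786747} = - \frac{1418806}{537325} + \frac{4787757}{4786747} = - \frac{4218883834057}{2572038831775}$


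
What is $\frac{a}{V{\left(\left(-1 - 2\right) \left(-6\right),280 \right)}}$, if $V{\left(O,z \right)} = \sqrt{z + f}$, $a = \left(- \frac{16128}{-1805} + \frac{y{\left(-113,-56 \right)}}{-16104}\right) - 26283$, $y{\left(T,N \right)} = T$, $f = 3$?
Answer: $- \frac{763726955483 \sqrt{283}}{8226164760} \approx -1561.8$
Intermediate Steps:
$a = - \frac{763726955483}{29067720}$ ($a = \left(- \frac{16128}{-1805} - \frac{113}{-16104}\right) - 26283 = \left(\left(-16128\right) \left(- \frac{1}{1805}\right) - - \frac{113}{16104}\right) - 26283 = \left(\frac{16128}{1805} + \frac{113}{16104}\right) - 26283 = \frac{259929277}{29067720} - 26283 = - \frac{763726955483}{29067720} \approx -26274.0$)
$V{\left(O,z \right)} = \sqrt{3 + z}$ ($V{\left(O,z \right)} = \sqrt{z + 3} = \sqrt{3 + z}$)
$\frac{a}{V{\left(\left(-1 - 2\right) \left(-6\right),280 \right)}} = - \frac{763726955483}{29067720 \sqrt{3 + 280}} = - \frac{763726955483}{29067720 \sqrt{283}} = - \frac{763726955483 \frac{\sqrt{283}}{283}}{29067720} = - \frac{763726955483 \sqrt{283}}{8226164760}$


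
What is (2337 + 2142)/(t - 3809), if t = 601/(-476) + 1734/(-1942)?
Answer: -2070175884/1761500827 ≈ -1.1752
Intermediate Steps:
t = -996263/462196 (t = 601*(-1/476) + 1734*(-1/1942) = -601/476 - 867/971 = -996263/462196 ≈ -2.1555)
(2337 + 2142)/(t - 3809) = (2337 + 2142)/(-996263/462196 - 3809) = 4479/(-1761500827/462196) = 4479*(-462196/1761500827) = -2070175884/1761500827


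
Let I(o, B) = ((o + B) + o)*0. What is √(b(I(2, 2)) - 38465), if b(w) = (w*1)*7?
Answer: 7*I*√785 ≈ 196.13*I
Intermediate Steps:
I(o, B) = 0 (I(o, B) = ((B + o) + o)*0 = (B + 2*o)*0 = 0)
b(w) = 7*w (b(w) = w*7 = 7*w)
√(b(I(2, 2)) - 38465) = √(7*0 - 38465) = √(0 - 38465) = √(-38465) = 7*I*√785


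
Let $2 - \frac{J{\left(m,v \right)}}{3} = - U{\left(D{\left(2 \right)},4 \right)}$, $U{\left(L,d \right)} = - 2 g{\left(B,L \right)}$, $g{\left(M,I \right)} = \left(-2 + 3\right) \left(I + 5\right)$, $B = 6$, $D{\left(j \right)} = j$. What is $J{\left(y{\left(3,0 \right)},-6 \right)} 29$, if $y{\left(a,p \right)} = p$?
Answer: $-1044$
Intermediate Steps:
$g{\left(M,I \right)} = 5 + I$ ($g{\left(M,I \right)} = 1 \left(5 + I\right) = 5 + I$)
$U{\left(L,d \right)} = -10 - 2 L$ ($U{\left(L,d \right)} = - 2 \left(5 + L\right) = -10 - 2 L$)
$J{\left(m,v \right)} = -36$ ($J{\left(m,v \right)} = 6 - 3 \left(- (-10 - 4)\right) = 6 - 3 \left(\left(-1\right) \left(-14\right)\right) = 6 - 42 = -36$)
$J{\left(y{\left(3,0 \right)},-6 \right)} 29 = \left(-36\right) 29 = -1044$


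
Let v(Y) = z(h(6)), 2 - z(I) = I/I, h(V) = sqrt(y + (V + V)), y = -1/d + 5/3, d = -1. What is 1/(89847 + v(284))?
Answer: 1/89848 ≈ 1.1130e-5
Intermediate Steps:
y = 8/3 (y = -1/(-1) + 5/3 = -1*(-1) + 5*(1/3) = 1 + 5/3 = 8/3 ≈ 2.6667)
h(V) = sqrt(8/3 + 2*V) (h(V) = sqrt(8/3 + (V + V)) = sqrt(8/3 + 2*V))
z(I) = 1 (z(I) = 2 - I/I = 2 - 1*1 = 2 - 1 = 1)
v(Y) = 1
1/(89847 + v(284)) = 1/(89847 + 1) = 1/89848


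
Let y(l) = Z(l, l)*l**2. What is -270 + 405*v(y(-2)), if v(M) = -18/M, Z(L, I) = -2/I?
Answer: -4185/2 ≈ -2092.5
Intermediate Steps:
y(l) = -2*l (y(l) = (-2/l)*l**2 = -2*l)
-270 + 405*v(y(-2)) = -270 + 405*(-18/((-2*(-2)))) = -270 + 405*(-18/4) = -270 + 405*(-18*1/4) = -270 + 405*(-9/2) = -270 - 3645/2 = -4185/2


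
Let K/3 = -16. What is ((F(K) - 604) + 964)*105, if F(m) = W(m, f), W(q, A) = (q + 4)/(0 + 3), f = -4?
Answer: 36260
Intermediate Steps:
K = -48 (K = 3*(-16) = -48)
W(q, A) = 4/3 + q/3 (W(q, A) = (4 + q)/3 = (4 + q)*(⅓) = 4/3 + q/3)
F(m) = 4/3 + m/3
((F(K) - 604) + 964)*105 = (((4/3 + (⅓)*(-48)) - 604) + 964)*105 = (((4/3 - 16) - 604) + 964)*105 = ((-44/3 - 604) + 964)*105 = (-1856/3 + 964)*105 = (1036/3)*105 = 36260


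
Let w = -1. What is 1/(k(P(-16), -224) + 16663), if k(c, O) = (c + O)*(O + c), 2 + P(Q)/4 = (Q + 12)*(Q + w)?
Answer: 1/18263 ≈ 5.4756e-5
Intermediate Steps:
P(Q) = -8 + 4*(-1 + Q)*(12 + Q) (P(Q) = -8 + 4*((Q + 12)*(Q - 1)) = -8 + 4*((12 + Q)*(-1 + Q)) = -8 + 4*((-1 + Q)*(12 + Q)) = -8 + 4*(-1 + Q)*(12 + Q))
k(c, O) = (O + c)**2 (k(c, O) = (O + c)*(O + c) = (O + c)**2)
1/(k(P(-16), -224) + 16663) = 1/((-224 + (-56 + 4*(-16)**2 + 44*(-16)))**2 + 16663) = 1/((-224 + (-56 + 4*256 - 704))**2 + 16663) = 1/((-224 + (-56 + 1024 - 704))**2 + 16663) = 1/((-224 + 264)**2 + 16663) = 1/(40**2 + 16663) = 1/(1600 + 16663) = 1/18263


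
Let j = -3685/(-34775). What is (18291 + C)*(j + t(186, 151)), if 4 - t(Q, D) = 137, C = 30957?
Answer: -45518842944/6955 ≈ -6.5448e+6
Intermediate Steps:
t(Q, D) = -133 (t(Q, D) = 4 - 1*137 = 4 - 137 = -133)
j = 737/6955 (j = -3685*(-1/34775) = 737/6955 ≈ 0.10597)
(18291 + C)*(j + t(186, 151)) = (18291 + 30957)*(737/6955 - 133) = 49248*(-924278/6955) = -45518842944/6955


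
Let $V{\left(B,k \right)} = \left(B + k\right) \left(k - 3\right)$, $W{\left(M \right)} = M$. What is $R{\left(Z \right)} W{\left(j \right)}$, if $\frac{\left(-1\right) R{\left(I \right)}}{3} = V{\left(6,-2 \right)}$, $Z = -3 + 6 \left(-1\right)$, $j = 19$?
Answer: $1140$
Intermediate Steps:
$Z = -9$ ($Z = -3 - 6 = -9$)
$V{\left(B,k \right)} = \left(-3 + k\right) \left(B + k\right)$ ($V{\left(B,k \right)} = \left(B + k\right) \left(-3 + k\right) = \left(-3 + k\right) \left(B + k\right)$)
$R{\left(I \right)} = 60$ ($R{\left(I \right)} = - 3 \left(\left(-2\right)^{2} - 18 - -6 + 6 \left(-2\right)\right) = - 3 \left(4 - 18 + 6 - 12\right) = \left(-3\right) \left(-20\right) = 60$)
$R{\left(Z \right)} W{\left(j \right)} = 60 \cdot 19 = 1140$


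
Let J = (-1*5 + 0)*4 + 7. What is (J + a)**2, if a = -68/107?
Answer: 2128681/11449 ≈ 185.93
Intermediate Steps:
a = -68/107 (a = -68*1/107 = -68/107 ≈ -0.63551)
J = -13 (J = (-5 + 0)*4 + 7 = -5*4 + 7 = -20 + 7 = -13)
(J + a)**2 = (-13 - 68/107)**2 = (-1459/107)**2 = 2128681/11449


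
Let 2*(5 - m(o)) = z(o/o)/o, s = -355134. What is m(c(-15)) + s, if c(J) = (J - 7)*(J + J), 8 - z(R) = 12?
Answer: -117192569/330 ≈ -3.5513e+5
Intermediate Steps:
z(R) = -4 (z(R) = 8 - 1*12 = 8 - 12 = -4)
c(J) = 2*J*(-7 + J) (c(J) = (-7 + J)*(2*J) = 2*J*(-7 + J))
m(o) = 5 + 2/o (m(o) = 5 - (-2)/o = 5 + 2/o)
m(c(-15)) + s = (5 + 2/((2*(-15)*(-7 - 15)))) - 355134 = (5 + 2/((2*(-15)*(-22)))) - 355134 = (5 + 2/660) - 355134 = (5 + 2*(1/660)) - 355134 = (5 + 1/330) - 355134 = 1651/330 - 355134 = -117192569/330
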